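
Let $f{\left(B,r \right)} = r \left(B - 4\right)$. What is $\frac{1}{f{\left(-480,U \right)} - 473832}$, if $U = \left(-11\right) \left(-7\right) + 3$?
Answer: $- \frac{1}{512552} \approx -1.951 \cdot 10^{-6}$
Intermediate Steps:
$U = 80$ ($U = 77 + 3 = 80$)
$f{\left(B,r \right)} = r \left(-4 + B\right)$
$\frac{1}{f{\left(-480,U \right)} - 473832} = \frac{1}{80 \left(-4 - 480\right) - 473832} = \frac{1}{80 \left(-484\right) - 473832} = \frac{1}{-38720 - 473832} = \frac{1}{-512552} = - \frac{1}{512552}$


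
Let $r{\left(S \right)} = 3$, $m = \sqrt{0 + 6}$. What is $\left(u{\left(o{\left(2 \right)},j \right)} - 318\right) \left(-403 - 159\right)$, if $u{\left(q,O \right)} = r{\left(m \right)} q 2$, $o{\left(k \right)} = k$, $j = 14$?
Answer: $171972$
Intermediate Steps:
$m = \sqrt{6} \approx 2.4495$
$u{\left(q,O \right)} = 6 q$ ($u{\left(q,O \right)} = 3 q 2 = 6 q$)
$\left(u{\left(o{\left(2 \right)},j \right)} - 318\right) \left(-403 - 159\right) = \left(6 \cdot 2 - 318\right) \left(-403 - 159\right) = \left(12 - 318\right) \left(-562\right) = \left(-306\right) \left(-562\right) = 171972$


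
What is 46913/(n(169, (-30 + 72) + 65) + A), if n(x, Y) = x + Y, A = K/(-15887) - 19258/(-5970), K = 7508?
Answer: 2224740890535/13219228363 ≈ 168.30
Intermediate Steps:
A = 130564543/47422695 (A = 7508/(-15887) - 19258/(-5970) = 7508*(-1/15887) - 19258*(-1/5970) = -7508/15887 + 9629/2985 = 130564543/47422695 ≈ 2.7532)
n(x, Y) = Y + x
46913/(n(169, (-30 + 72) + 65) + A) = 46913/((((-30 + 72) + 65) + 169) + 130564543/47422695) = 46913/(((42 + 65) + 169) + 130564543/47422695) = 46913/((107 + 169) + 130564543/47422695) = 46913/(276 + 130564543/47422695) = 46913/(13219228363/47422695) = 46913*(47422695/13219228363) = 2224740890535/13219228363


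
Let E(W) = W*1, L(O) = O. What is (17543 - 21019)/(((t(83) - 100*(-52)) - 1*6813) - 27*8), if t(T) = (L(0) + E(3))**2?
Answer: 869/455 ≈ 1.9099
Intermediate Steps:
E(W) = W
t(T) = 9 (t(T) = (0 + 3)**2 = 3**2 = 9)
(17543 - 21019)/(((t(83) - 100*(-52)) - 1*6813) - 27*8) = (17543 - 21019)/(((9 - 100*(-52)) - 1*6813) - 27*8) = -3476/(((9 - 1*(-5200)) - 6813) - 216) = -3476/(((9 + 5200) - 6813) - 216) = -3476/((5209 - 6813) - 216) = -3476/(-1604 - 216) = -3476/(-1820) = -3476*(-1/1820) = 869/455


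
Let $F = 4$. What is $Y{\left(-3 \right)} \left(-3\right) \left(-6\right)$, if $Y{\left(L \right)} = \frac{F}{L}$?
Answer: $-24$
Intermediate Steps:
$Y{\left(L \right)} = \frac{4}{L}$
$Y{\left(-3 \right)} \left(-3\right) \left(-6\right) = \frac{4}{-3} \left(-3\right) \left(-6\right) = 4 \left(- \frac{1}{3}\right) \left(-3\right) \left(-6\right) = \left(- \frac{4}{3}\right) \left(-3\right) \left(-6\right) = 4 \left(-6\right) = -24$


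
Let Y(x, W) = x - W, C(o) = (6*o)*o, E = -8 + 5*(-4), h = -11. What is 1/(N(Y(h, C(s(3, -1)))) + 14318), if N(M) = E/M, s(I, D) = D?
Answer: 17/243434 ≈ 6.9834e-5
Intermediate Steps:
E = -28 (E = -8 - 20 = -28)
C(o) = 6*o**2
N(M) = -28/M
1/(N(Y(h, C(s(3, -1)))) + 14318) = 1/(-28/(-11 - 6*(-1)**2) + 14318) = 1/(-28/(-11 - 6) + 14318) = 1/(-28/(-17) + 14318) = 1/(-28*(-1/17) + 14318) = 1/(28/17 + 14318) = 1/(243434/17) = 17/243434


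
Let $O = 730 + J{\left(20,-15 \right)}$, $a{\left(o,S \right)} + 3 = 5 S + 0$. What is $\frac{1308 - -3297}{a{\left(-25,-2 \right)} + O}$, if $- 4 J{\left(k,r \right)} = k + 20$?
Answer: $\frac{4605}{707} \approx 6.5134$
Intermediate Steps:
$J{\left(k,r \right)} = -5 - \frac{k}{4}$ ($J{\left(k,r \right)} = - \frac{k + 20}{4} = - \frac{20 + k}{4} = -5 - \frac{k}{4}$)
$a{\left(o,S \right)} = -3 + 5 S$ ($a{\left(o,S \right)} = -3 + \left(5 S + 0\right) = -3 + 5 S$)
$O = 720$ ($O = 730 - 10 = 720$)
$\frac{1308 - -3297}{a{\left(-25,-2 \right)} + O} = \frac{1308 - -3297}{\left(-3 + 5 \left(-2\right)\right) + 720} = \frac{1308 + 3297}{\left(-3 - 10\right) + 720} = \frac{4605}{-13 + 720} = \frac{4605}{707}$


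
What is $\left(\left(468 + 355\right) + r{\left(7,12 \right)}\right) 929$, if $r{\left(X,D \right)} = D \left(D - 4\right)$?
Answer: $853751$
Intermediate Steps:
$r{\left(X,D \right)} = D \left(-4 + D\right)$
$\left(\left(468 + 355\right) + r{\left(7,12 \right)}\right) 929 = \left(\left(468 + 355\right) + 12 \left(-4 + 12\right)\right) 929 = \left(823 + 12 \cdot 8\right) 929 = \left(823 + 96\right) 929 = 919 \cdot 929 = 853751$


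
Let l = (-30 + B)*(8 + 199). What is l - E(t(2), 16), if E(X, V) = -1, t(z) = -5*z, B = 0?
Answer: -6209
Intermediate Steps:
l = -6210 (l = (-30 + 0)*(8 + 199) = -30*207 = -6210)
l - E(t(2), 16) = -6210 - 1*(-1) = -6210 + 1 = -6209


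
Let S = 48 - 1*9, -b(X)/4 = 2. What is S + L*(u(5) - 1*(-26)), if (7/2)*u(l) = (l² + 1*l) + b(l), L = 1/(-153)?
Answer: 41543/1071 ≈ 38.789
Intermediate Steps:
b(X) = -8 (b(X) = -4*2 = -8)
L = -1/153 ≈ -0.0065359
S = 39 (S = 48 - 9 = 39)
u(l) = -16/7 + 2*l/7 + 2*l²/7 (u(l) = 2*((l² + 1*l) - 8)/7 = 2*((l² + l) - 8)/7 = 2*((l + l²) - 8)/7 = 2*(-8 + l + l²)/7 = -16/7 + 2*l/7 + 2*l²/7)
S + L*(u(5) - 1*(-26)) = 39 - ((-16/7 + (2/7)*5 + (2/7)*5²) - 1*(-26))/153 = 39 - ((-16/7 + 10/7 + (2/7)*25) + 26)/153 = 39 - ((-16/7 + 10/7 + 50/7) + 26)/153 = 39 - (44/7 + 26)/153 = 39 - 1/153*226/7 = 39 - 226/1071 = 41543/1071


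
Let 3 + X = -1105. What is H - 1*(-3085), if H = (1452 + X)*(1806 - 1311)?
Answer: 173365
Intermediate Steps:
X = -1108 (X = -3 - 1105 = -1108)
H = 170280 (H = (1452 - 1108)*(1806 - 1311) = 344*495 = 170280)
H - 1*(-3085) = 170280 - 1*(-3085) = 170280 + 3085 = 173365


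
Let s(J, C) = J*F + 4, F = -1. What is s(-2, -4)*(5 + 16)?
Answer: 126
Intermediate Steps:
s(J, C) = 4 - J (s(J, C) = J*(-1) + 4 = -J + 4 = 4 - J)
s(-2, -4)*(5 + 16) = (4 - 1*(-2))*(5 + 16) = (4 + 2)*21 = 6*21 = 126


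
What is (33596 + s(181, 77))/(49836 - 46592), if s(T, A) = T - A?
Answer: 8425/811 ≈ 10.388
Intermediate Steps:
(33596 + s(181, 77))/(49836 - 46592) = (33596 + (181 - 1*77))/(49836 - 46592) = (33596 + (181 - 77))/3244 = (33596 + 104)*(1/3244) = 33700*(1/3244) = 8425/811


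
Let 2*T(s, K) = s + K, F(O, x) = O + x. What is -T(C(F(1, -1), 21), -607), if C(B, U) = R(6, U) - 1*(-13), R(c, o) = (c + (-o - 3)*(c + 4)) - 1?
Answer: 829/2 ≈ 414.50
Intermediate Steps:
R(c, o) = -1 + c + (-3 - o)*(4 + c) (R(c, o) = (c + (-3 - o)*(4 + c)) - 1 = -1 + c + (-3 - o)*(4 + c))
C(B, U) = -12 - 10*U (C(B, U) = (-13 - 4*U - 2*6 - 1*6*U) - 1*(-13) = (-13 - 4*U - 12 - 6*U) + 13 = (-25 - 10*U) + 13 = -12 - 10*U)
T(s, K) = K/2 + s/2 (T(s, K) = (s + K)/2 = (K + s)/2 = K/2 + s/2)
-T(C(F(1, -1), 21), -607) = -((1/2)*(-607) + (-12 - 10*21)/2) = -(-607/2 + (-12 - 210)/2) = -(-607/2 + (1/2)*(-222)) = -(-607/2 - 111) = -1*(-829/2) = 829/2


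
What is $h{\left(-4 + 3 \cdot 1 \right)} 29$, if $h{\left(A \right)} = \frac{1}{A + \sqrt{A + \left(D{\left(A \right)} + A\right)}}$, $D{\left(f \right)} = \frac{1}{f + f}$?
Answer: $- \frac{58}{7} - \frac{29 i \sqrt{10}}{7} \approx -8.2857 - 13.101 i$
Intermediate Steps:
$D{\left(f \right)} = \frac{1}{2 f}$
$h{\left(A \right)} = \frac{1}{A + \sqrt{\frac{1}{2 A} + 2 A}}$ ($h{\left(A \right)} = \frac{1}{A + \sqrt{A + \left(\frac{1}{2 A} + A\right)}} = \frac{1}{A + \sqrt{A + \left(A + \frac{1}{2 A}\right)}} = \frac{1}{A + \sqrt{\frac{1}{2 A} + 2 A}}$)
$h{\left(-4 + 3 \cdot 1 \right)} 29 = \frac{2}{2 \left(-4 + 3 \cdot 1\right) + \sqrt{2} \sqrt{\frac{1}{-4 + 3 \cdot 1} + 4 \left(-4 + 3 \cdot 1\right)}} 29 = \frac{2}{2 \left(-4 + 3\right) + \sqrt{2} \sqrt{\frac{1}{-4 + 3} + 4 \left(-4 + 3\right)}} 29 = \frac{2}{2 \left(-1\right) + \sqrt{2} \sqrt{\frac{1}{-1} + 4 \left(-1\right)}} 29 = \frac{2}{-2 + \sqrt{2} \sqrt{-1 - 4}} \cdot 29 = \frac{2}{-2 + \sqrt{2} \sqrt{-5}} \cdot 29 = \frac{2}{-2 + \sqrt{2} i \sqrt{5}} \cdot 29 = \frac{2}{-2 + i \sqrt{10}} \cdot 29 = \frac{58}{-2 + i \sqrt{10}}$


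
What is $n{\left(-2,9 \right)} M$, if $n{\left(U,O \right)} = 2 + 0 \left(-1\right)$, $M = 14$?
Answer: $28$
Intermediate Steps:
$n{\left(U,O \right)} = 2$ ($n{\left(U,O \right)} = 2 + 0 = 2$)
$n{\left(-2,9 \right)} M = 2 \cdot 14 = 28$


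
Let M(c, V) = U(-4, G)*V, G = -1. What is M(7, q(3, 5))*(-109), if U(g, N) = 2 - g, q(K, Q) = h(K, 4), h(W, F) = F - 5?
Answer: 654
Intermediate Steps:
h(W, F) = -5 + F
q(K, Q) = -1 (q(K, Q) = -5 + 4 = -1)
M(c, V) = 6*V (M(c, V) = (2 - 1*(-4))*V = (2 + 4)*V = 6*V)
M(7, q(3, 5))*(-109) = (6*(-1))*(-109) = -6*(-109) = 654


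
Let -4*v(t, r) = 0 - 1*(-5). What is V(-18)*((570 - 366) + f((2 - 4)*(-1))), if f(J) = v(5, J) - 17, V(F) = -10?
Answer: -3715/2 ≈ -1857.5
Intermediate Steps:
v(t, r) = -5/4 (v(t, r) = -(0 - 1*(-5))/4 = -(0 + 5)/4 = -1/4*5 = -5/4)
f(J) = -73/4 (f(J) = -5/4 - 17 = -73/4)
V(-18)*((570 - 366) + f((2 - 4)*(-1))) = -10*((570 - 366) - 73/4) = -10*(204 - 73/4) = -10*743/4 = -3715/2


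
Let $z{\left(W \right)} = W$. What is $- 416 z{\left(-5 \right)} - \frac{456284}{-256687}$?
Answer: $\frac{534365244}{256687} \approx 2081.8$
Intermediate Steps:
$- 416 z{\left(-5 \right)} - \frac{456284}{-256687} = \left(-416\right) \left(-5\right) - \frac{456284}{-256687} = 2080 - 456284 \left(- \frac{1}{256687}\right) = 2080 - - \frac{456284}{256687} = 2080 + \frac{456284}{256687} = \frac{534365244}{256687}$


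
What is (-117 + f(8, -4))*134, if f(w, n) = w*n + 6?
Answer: -19162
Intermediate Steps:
f(w, n) = 6 + n*w (f(w, n) = n*w + 6 = 6 + n*w)
(-117 + f(8, -4))*134 = (-117 + (6 - 4*8))*134 = (-117 + (6 - 32))*134 = (-117 - 26)*134 = -143*134 = -19162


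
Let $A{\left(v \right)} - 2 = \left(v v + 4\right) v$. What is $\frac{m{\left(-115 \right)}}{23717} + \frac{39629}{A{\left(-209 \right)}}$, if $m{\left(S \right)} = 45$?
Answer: $- \frac{529023658}{216540075871} \approx -0.0024431$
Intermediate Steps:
$A{\left(v \right)} = 2 + v \left(4 + v^{2}\right)$ ($A{\left(v \right)} = 2 + \left(v v + 4\right) v = 2 + \left(v^{2} + 4\right) v = 2 + \left(4 + v^{2}\right) v = 2 + v \left(4 + v^{2}\right)$)
$\frac{m{\left(-115 \right)}}{23717} + \frac{39629}{A{\left(-209 \right)}} = \frac{45}{23717} + \frac{39629}{2 + \left(-209\right)^{3} + 4 \left(-209\right)} = 45 \cdot \frac{1}{23717} + \frac{39629}{2 - 9129329 - 836} = \frac{45}{23717} + \frac{39629}{-9130163} = \frac{45}{23717} + 39629 \left(- \frac{1}{9130163}\right) = \frac{45}{23717} - \frac{39629}{9130163} = - \frac{529023658}{216540075871}$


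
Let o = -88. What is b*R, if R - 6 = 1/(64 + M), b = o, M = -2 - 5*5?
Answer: -19624/37 ≈ -530.38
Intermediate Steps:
M = -27 (M = -2 - 25 = -27)
b = -88
R = 223/37 (R = 6 + 1/(64 - 27) = 6 + 1/37 = 223/37 ≈ 6.0270)
b*R = -88*223/37 = -19624/37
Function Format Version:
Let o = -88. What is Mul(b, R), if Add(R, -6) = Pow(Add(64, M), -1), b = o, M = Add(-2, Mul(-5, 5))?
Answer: Rational(-19624, 37) ≈ -530.38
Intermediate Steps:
M = -27 (M = Add(-2, -25) = -27)
b = -88
R = Rational(223, 37) (R = Add(6, Pow(Add(64, -27), -1)) = Add(6, Pow(37, -1)) = Add(6, Rational(1, 37)) = Rational(223, 37) ≈ 6.0270)
Mul(b, R) = Mul(-88, Rational(223, 37)) = Rational(-19624, 37)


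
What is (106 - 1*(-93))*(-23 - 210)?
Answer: -46367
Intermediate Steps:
(106 - 1*(-93))*(-23 - 210) = (106 + 93)*(-233) = 199*(-233) = -46367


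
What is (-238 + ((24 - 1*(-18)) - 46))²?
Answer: 58564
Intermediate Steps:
(-238 + ((24 - 1*(-18)) - 46))² = (-238 + ((24 + 18) - 46))² = (-238 + (42 - 46))² = (-238 - 4)² = (-242)² = 58564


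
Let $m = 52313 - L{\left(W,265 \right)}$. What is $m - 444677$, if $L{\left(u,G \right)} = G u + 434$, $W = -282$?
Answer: $-318068$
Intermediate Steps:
$L{\left(u,G \right)} = 434 + G u$
$m = 126609$ ($m = 52313 - \left(434 + 265 \left(-282\right)\right) = 52313 - \left(434 - 74730\right) = 52313 - -74296 = 52313 + 74296 = 126609$)
$m - 444677 = 126609 - 444677 = -318068$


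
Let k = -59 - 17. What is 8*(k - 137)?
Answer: -1704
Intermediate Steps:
k = -76
8*(k - 137) = 8*(-76 - 137) = 8*(-213) = -1704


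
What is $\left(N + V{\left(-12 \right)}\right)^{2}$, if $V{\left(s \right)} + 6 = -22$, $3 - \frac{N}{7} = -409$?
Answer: $8156736$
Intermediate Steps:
$N = 2884$ ($N = 21 - -2863 = 21 + 2863 = 2884$)
$V{\left(s \right)} = -28$ ($V{\left(s \right)} = -6 - 22 = -28$)
$\left(N + V{\left(-12 \right)}\right)^{2} = \left(2884 - 28\right)^{2} = 2856^{2} = 8156736$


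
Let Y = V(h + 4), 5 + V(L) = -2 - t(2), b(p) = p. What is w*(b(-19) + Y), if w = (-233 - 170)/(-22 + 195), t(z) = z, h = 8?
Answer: 11284/173 ≈ 65.225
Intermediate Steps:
V(L) = -9 (V(L) = -5 + (-2 - 1*2) = -5 + (-2 - 2) = -5 - 4 = -9)
w = -403/173 ≈ -2.3295
Y = -9
w*(b(-19) + Y) = -403*(-19 - 9)/173 = -403/173*(-28) = 11284/173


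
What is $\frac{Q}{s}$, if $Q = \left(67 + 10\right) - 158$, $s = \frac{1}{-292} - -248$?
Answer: $- \frac{23652}{72415} \approx -0.32662$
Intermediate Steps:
$s = \frac{72415}{292}$ ($s = - \frac{1}{292} + 248 = \frac{72415}{292} \approx 248.0$)
$Q = -81$ ($Q = 77 - 158 = -81$)
$\frac{Q}{s} = - \frac{81}{\frac{72415}{292}} = \left(-81\right) \frac{292}{72415} = - \frac{23652}{72415}$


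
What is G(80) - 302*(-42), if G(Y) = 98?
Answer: 12782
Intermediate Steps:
G(80) - 302*(-42) = 98 - 302*(-42) = 98 - 1*(-12684) = 98 + 12684 = 12782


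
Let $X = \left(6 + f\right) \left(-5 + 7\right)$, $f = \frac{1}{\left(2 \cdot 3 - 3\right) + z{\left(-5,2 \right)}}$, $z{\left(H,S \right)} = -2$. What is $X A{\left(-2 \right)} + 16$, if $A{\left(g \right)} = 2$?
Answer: $44$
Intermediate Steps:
$f = 1$ ($f = \frac{1}{\left(2 \cdot 3 - 3\right) - 2} = \frac{1}{\left(6 - 3\right) - 2} = \frac{1}{3 - 2} = 1^{-1} = 1$)
$X = 14$ ($X = \left(6 + 1\right) \left(-5 + 7\right) = 7 \cdot 2 = 14$)
$X A{\left(-2 \right)} + 16 = 14 \cdot 2 + 16 = 28 + 16 = 44$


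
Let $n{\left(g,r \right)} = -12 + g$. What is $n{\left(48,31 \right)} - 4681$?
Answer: $-4645$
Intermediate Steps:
$n{\left(48,31 \right)} - 4681 = \left(-12 + 48\right) - 4681 = 36 - 4681 = -4645$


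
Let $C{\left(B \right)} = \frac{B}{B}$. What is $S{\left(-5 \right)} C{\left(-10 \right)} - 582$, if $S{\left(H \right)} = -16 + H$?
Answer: $-603$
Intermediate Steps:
$C{\left(B \right)} = 1$
$S{\left(-5 \right)} C{\left(-10 \right)} - 582 = \left(-16 - 5\right) 1 - 582 = \left(-21\right) 1 - 582 = -21 - 582 = -603$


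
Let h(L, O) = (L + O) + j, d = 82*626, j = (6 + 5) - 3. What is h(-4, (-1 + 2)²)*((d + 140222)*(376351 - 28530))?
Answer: 333132519170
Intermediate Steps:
j = 8 (j = 11 - 3 = 8)
d = 51332
h(L, O) = 8 + L + O (h(L, O) = (L + O) + 8 = 8 + L + O)
h(-4, (-1 + 2)²)*((d + 140222)*(376351 - 28530)) = (8 - 4 + (-1 + 2)²)*((51332 + 140222)*(376351 - 28530)) = (8 - 4 + 1²)*(191554*347821) = (8 - 4 + 1)*66626503834 = 5*66626503834 = 333132519170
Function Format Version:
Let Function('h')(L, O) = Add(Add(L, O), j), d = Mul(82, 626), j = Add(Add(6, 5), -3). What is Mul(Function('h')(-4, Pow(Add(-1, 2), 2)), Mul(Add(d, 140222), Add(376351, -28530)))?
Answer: 333132519170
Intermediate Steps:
j = 8 (j = Add(11, -3) = 8)
d = 51332
Function('h')(L, O) = Add(8, L, O) (Function('h')(L, O) = Add(Add(L, O), 8) = Add(8, L, O))
Mul(Function('h')(-4, Pow(Add(-1, 2), 2)), Mul(Add(d, 140222), Add(376351, -28530))) = Mul(Add(8, -4, Pow(Add(-1, 2), 2)), Mul(Add(51332, 140222), Add(376351, -28530))) = Mul(Add(8, -4, Pow(1, 2)), Mul(191554, 347821)) = Mul(Add(8, -4, 1), 66626503834) = Mul(5, 66626503834) = 333132519170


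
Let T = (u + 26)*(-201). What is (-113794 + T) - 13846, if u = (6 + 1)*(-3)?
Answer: -128645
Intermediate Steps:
u = -21 (u = 7*(-3) = -21)
T = -1005 (T = (-21 + 26)*(-201) = 5*(-201) = -1005)
(-113794 + T) - 13846 = (-113794 - 1005) - 13846 = -114799 - 13846 = -128645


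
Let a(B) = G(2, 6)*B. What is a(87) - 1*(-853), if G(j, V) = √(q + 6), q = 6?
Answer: 853 + 174*√3 ≈ 1154.4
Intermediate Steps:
G(j, V) = 2*√3 (G(j, V) = √(6 + 6) = √12 = 2*√3)
a(B) = 2*B*√3 (a(B) = (2*√3)*B = 2*B*√3)
a(87) - 1*(-853) = 2*87*√3 - 1*(-853) = 174*√3 + 853 = 853 + 174*√3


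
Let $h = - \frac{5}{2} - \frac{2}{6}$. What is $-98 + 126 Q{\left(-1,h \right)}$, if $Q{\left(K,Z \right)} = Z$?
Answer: $-455$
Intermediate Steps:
$h = - \frac{17}{6}$ ($h = \left(-5\right) \frac{1}{2} - \frac{1}{3} = - \frac{5}{2} - \frac{1}{3} = - \frac{17}{6} \approx -2.8333$)
$-98 + 126 Q{\left(-1,h \right)} = -98 + 126 \left(- \frac{17}{6}\right) = -98 - 357 = -455$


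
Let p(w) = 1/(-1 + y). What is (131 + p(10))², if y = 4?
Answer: 155236/9 ≈ 17248.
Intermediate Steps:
p(w) = ⅓ (p(w) = 1/(-1 + 4) = 1/3 = ⅓)
(131 + p(10))² = (131 + ⅓)² = (394/3)² = 155236/9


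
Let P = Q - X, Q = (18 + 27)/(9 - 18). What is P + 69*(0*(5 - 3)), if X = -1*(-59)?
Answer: -64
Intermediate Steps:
X = 59
Q = -5 (Q = 45/(-9) = 45*(-⅑) = -5)
P = -64 (P = -5 - 1*59 = -5 - 59 = -64)
P + 69*(0*(5 - 3)) = -64 + 69*(0*(5 - 3)) = -64 + 69*(0*2) = -64 + 69*0 = -64 + 0 = -64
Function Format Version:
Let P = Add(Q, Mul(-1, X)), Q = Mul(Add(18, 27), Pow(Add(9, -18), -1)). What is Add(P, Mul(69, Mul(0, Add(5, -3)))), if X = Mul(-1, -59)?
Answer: -64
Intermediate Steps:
X = 59
Q = -5 (Q = Mul(45, Pow(-9, -1)) = Mul(45, Rational(-1, 9)) = -5)
P = -64 (P = Add(-5, Mul(-1, 59)) = Add(-5, -59) = -64)
Add(P, Mul(69, Mul(0, Add(5, -3)))) = Add(-64, Mul(69, Mul(0, Add(5, -3)))) = Add(-64, Mul(69, Mul(0, 2))) = Add(-64, Mul(69, 0)) = Add(-64, 0) = -64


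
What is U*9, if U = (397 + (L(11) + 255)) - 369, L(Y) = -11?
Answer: 2448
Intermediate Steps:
U = 272 (U = (397 + (-11 + 255)) - 369 = (397 + 244) - 369 = 641 - 369 = 272)
U*9 = 272*9 = 2448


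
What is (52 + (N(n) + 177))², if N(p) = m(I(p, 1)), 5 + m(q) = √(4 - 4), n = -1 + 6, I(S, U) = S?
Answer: 50176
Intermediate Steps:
n = 5
m(q) = -5 (m(q) = -5 + √(4 - 4) = -5 + √0 = -5 + 0 = -5)
N(p) = -5
(52 + (N(n) + 177))² = (52 + (-5 + 177))² = (52 + 172)² = 224² = 50176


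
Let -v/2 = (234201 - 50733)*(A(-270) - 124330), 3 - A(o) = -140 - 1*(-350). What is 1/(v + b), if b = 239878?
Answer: 1/45697348510 ≈ 2.1883e-11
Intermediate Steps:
A(o) = -207 (A(o) = 3 - (-140 - 1*(-350)) = 3 - (-140 + 350) = 3 - 1*210 = 3 - 210 = -207)
v = 45697108632 (v = -2*(234201 - 50733)*(-207 - 124330) = -366936*(-124537) = -2*(-22848554316) = 45697108632)
1/(v + b) = 1/(45697108632 + 239878) = 1/45697348510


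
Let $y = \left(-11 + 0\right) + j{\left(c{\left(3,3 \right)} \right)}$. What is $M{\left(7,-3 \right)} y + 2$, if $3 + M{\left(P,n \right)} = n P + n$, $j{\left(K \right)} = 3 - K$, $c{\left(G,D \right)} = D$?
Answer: $299$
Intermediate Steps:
$M{\left(P,n \right)} = -3 + n + P n$ ($M{\left(P,n \right)} = -3 + \left(n P + n\right) = -3 + \left(P n + n\right) = -3 + \left(n + P n\right) = -3 + n + P n$)
$y = -11$ ($y = \left(-11 + 0\right) + \left(3 - 3\right) = -11 + \left(3 - 3\right) = -11 + 0 = -11$)
$M{\left(7,-3 \right)} y + 2 = \left(-3 - 3 + 7 \left(-3\right)\right) \left(-11\right) + 2 = \left(-3 - 3 - 21\right) \left(-11\right) + 2 = \left(-27\right) \left(-11\right) + 2 = 297 + 2 = 299$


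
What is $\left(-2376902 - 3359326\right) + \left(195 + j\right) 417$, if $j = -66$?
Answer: $-5682435$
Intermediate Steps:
$\left(-2376902 - 3359326\right) + \left(195 + j\right) 417 = \left(-2376902 - 3359326\right) + \left(195 - 66\right) 417 = -5736228 + 129 \cdot 417 = -5736228 + 53793 = -5682435$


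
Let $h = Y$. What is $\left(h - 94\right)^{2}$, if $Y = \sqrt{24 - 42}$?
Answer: $8818 - 564 i \sqrt{2} \approx 8818.0 - 797.62 i$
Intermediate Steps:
$Y = 3 i \sqrt{2}$ ($Y = \sqrt{-18} = 3 i \sqrt{2} \approx 4.2426 i$)
$h = 3 i \sqrt{2} \approx 4.2426 i$
$\left(h - 94\right)^{2} = \left(3 i \sqrt{2} - 94\right)^{2} = \left(-94 + 3 i \sqrt{2}\right)^{2}$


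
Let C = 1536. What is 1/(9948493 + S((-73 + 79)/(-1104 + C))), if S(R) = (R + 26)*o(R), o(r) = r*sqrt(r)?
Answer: 19249514517528576/191503660431031412127839 - 58257792*sqrt(2)/191503660431031412127839 ≈ 1.0052e-7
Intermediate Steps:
o(r) = r**(3/2)
S(R) = R**(3/2)*(26 + R) (S(R) = (R + 26)*R**(3/2) = (26 + R)*R**(3/2) = R**(3/2)*(26 + R))
1/(9948493 + S((-73 + 79)/(-1104 + C))) = 1/(9948493 + ((-73 + 79)/(-1104 + 1536))**(3/2)*(26 + (-73 + 79)/(-1104 + 1536))) = 1/(9948493 + (6/432)**(3/2)*(26 + 6/432)) = 1/(9948493 + (6*(1/432))**(3/2)*(26 + 6*(1/432))) = 1/(9948493 + (1/72)**(3/2)*(26 + 1/72)) = 1/(9948493 + (sqrt(2)/864)*(1873/72)) = 1/(9948493 + 1873*sqrt(2)/62208)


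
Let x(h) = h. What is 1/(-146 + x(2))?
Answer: -1/144 ≈ -0.0069444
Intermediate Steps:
1/(-146 + x(2)) = 1/(-146 + 2) = 1/(-144) = -1/144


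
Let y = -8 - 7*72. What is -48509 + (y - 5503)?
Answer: -54524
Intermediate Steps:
y = -512 (y = -8 - 504 = -512)
-48509 + (y - 5503) = -48509 + (-512 - 5503) = -48509 - 6015 = -54524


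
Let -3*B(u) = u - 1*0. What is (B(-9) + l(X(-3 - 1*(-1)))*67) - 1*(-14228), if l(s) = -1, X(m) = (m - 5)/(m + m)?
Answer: 14164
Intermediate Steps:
B(u) = -u/3 (B(u) = -(u - 1*0)/3 = -(u + 0)/3 = -u/3)
X(m) = (-5 + m)/(2*m) (X(m) = (-5 + m)/((2*m)) = (-5 + m)*(1/(2*m)) = (-5 + m)/(2*m))
(B(-9) + l(X(-3 - 1*(-1)))*67) - 1*(-14228) = (-1/3*(-9) - 1*67) - 1*(-14228) = (3 - 67) + 14228 = -64 + 14228 = 14164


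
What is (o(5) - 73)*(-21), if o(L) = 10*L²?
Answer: -3717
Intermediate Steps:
(o(5) - 73)*(-21) = (10*5² - 73)*(-21) = (10*25 - 73)*(-21) = (250 - 73)*(-21) = 177*(-21) = -3717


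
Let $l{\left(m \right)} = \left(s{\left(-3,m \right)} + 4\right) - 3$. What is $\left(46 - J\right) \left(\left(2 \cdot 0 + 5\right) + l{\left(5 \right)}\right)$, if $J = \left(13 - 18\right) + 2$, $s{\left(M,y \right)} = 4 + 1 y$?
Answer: $735$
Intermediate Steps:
$s{\left(M,y \right)} = 4 + y$
$J = -3$ ($J = -5 + 2 = -3$)
$l{\left(m \right)} = 5 + m$ ($l{\left(m \right)} = \left(\left(4 + m\right) + 4\right) - 3 = \left(8 + m\right) - 3 = 5 + m$)
$\left(46 - J\right) \left(\left(2 \cdot 0 + 5\right) + l{\left(5 \right)}\right) = \left(46 - -3\right) \left(\left(2 \cdot 0 + 5\right) + \left(5 + 5\right)\right) = \left(46 + 3\right) \left(\left(0 + 5\right) + 10\right) = 49 \left(5 + 10\right) = 49 \cdot 15 = 735$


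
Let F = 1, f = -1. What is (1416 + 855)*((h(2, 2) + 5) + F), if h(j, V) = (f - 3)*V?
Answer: -4542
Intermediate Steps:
h(j, V) = -4*V (h(j, V) = (-1 - 3)*V = -4*V)
(1416 + 855)*((h(2, 2) + 5) + F) = (1416 + 855)*((-4*2 + 5) + 1) = 2271*((-8 + 5) + 1) = 2271*(-3 + 1) = 2271*(-2) = -4542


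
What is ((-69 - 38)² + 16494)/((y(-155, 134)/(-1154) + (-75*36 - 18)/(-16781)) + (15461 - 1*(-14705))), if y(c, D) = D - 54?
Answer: 270561925691/292087324788 ≈ 0.92630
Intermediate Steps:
y(c, D) = -54 + D
((-69 - 38)² + 16494)/((y(-155, 134)/(-1154) + (-75*36 - 18)/(-16781)) + (15461 - 1*(-14705))) = ((-69 - 38)² + 16494)/(((-54 + 134)/(-1154) + (-75*36 - 18)/(-16781)) + (15461 - 1*(-14705))) = ((-107)² + 16494)/((80*(-1/1154) + (-2700 - 18)*(-1/16781)) + (15461 + 14705)) = (11449 + 16494)/((-40/577 - 2718*(-1/16781)) + 30166) = 27943/((-40/577 + 2718/16781) + 30166) = 27943/(897046/9682637 + 30166) = 27943/(292087324788/9682637) = 27943*(9682637/292087324788) = 270561925691/292087324788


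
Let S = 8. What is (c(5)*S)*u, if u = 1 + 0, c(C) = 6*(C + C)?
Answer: 480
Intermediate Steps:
c(C) = 12*C (c(C) = 6*(2*C) = 12*C)
u = 1
(c(5)*S)*u = ((12*5)*8)*1 = (60*8)*1 = 480*1 = 480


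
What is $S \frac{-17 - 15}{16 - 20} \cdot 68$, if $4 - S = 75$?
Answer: $-38624$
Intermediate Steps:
$S = -71$ ($S = 4 - 75 = -71$)
$S \frac{-17 - 15}{16 - 20} \cdot 68 = - 71 \frac{-17 - 15}{16 - 20} \cdot 68 = - 71 \left(- \frac{32}{-4}\right) 68 = - 71 \left(\left(-32\right) \left(- \frac{1}{4}\right)\right) 68 = \left(-71\right) 8 \cdot 68 = \left(-568\right) 68 = -38624$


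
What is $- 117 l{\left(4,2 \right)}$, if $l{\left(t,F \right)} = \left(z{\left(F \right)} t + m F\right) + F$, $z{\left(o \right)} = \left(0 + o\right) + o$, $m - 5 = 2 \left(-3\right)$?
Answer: $-1872$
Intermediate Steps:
$m = -1$ ($m = 5 + 2 \left(-3\right) = 5 - 6 = -1$)
$z{\left(o \right)} = 2 o$ ($z{\left(o \right)} = o + o = 2 o$)
$l{\left(t,F \right)} = 2 F t$ ($l{\left(t,F \right)} = \left(2 F t - F\right) + F = \left(- F + 2 F t\right) + F = 2 F t$)
$- 117 l{\left(4,2 \right)} = - 117 \cdot 2 \cdot 2 \cdot 4 = \left(-117\right) 16 = -1872$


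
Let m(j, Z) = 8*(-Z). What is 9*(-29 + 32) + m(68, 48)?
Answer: -357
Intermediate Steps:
m(j, Z) = -8*Z
9*(-29 + 32) + m(68, 48) = 9*(-29 + 32) - 8*48 = 9*3 - 384 = 27 - 384 = -357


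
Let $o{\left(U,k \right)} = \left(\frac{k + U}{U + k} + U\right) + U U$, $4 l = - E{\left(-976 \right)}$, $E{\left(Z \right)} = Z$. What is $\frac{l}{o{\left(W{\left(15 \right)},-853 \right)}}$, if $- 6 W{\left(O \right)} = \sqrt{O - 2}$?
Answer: $\frac{430416}{1933} + \frac{52704 \sqrt{13}}{1933} \approx 320.97$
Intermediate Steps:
$W{\left(O \right)} = - \frac{\sqrt{-2 + O}}{6}$ ($W{\left(O \right)} = - \frac{\sqrt{O - 2}}{6} = - \frac{\sqrt{-2 + O}}{6}$)
$l = 244$ ($l = \frac{\left(-1\right) \left(-976\right)}{4} = \frac{1}{4} \cdot 976 = 244$)
$o{\left(U,k \right)} = 1 + U + U^{2}$ ($o{\left(U,k \right)} = \left(\frac{U + k}{U + k} + U\right) + U^{2} = \left(1 + U\right) + U^{2} = 1 + U + U^{2}$)
$\frac{l}{o{\left(W{\left(15 \right)},-853 \right)}} = \frac{244}{1 - \frac{\sqrt{-2 + 15}}{6} + \left(- \frac{\sqrt{-2 + 15}}{6}\right)^{2}} = \frac{244}{1 - \frac{\sqrt{13}}{6} + \left(- \frac{\sqrt{13}}{6}\right)^{2}} = \frac{244}{1 - \frac{\sqrt{13}}{6} + \frac{13}{36}} = \frac{244}{\frac{49}{36} - \frac{\sqrt{13}}{6}}$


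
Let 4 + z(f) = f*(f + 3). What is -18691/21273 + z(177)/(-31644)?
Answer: -105760891/56096901 ≈ -1.8853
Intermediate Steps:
z(f) = -4 + f*(3 + f) (z(f) = -4 + f*(f + 3) = -4 + f*(3 + f))
-18691/21273 + z(177)/(-31644) = -18691/21273 + (-4 + 177² + 3*177)/(-31644) = -18691*1/21273 + (-4 + 31329 + 531)*(-1/31644) = -18691/21273 + 31856*(-1/31644) = -18691/21273 - 7964/7911 = -105760891/56096901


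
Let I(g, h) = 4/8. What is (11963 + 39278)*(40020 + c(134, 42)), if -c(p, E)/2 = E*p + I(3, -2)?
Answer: 1473844883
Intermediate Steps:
I(g, h) = 1/2 (I(g, h) = 4*(1/8) = 1/2)
c(p, E) = -1 - 2*E*p (c(p, E) = -2*(E*p + 1/2) = -2*(1/2 + E*p) = -1 - 2*E*p)
(11963 + 39278)*(40020 + c(134, 42)) = (11963 + 39278)*(40020 + (-1 - 2*42*134)) = 51241*(40020 + (-1 - 11256)) = 51241*(40020 - 11257) = 51241*28763 = 1473844883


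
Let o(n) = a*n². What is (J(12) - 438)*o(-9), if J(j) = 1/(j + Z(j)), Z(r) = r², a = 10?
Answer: -9224145/26 ≈ -3.5478e+5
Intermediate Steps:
J(j) = 1/(j + j²)
o(n) = 10*n²
(J(12) - 438)*o(-9) = (1/(12*(1 + 12)) - 438)*(10*(-9)²) = ((1/12)/13 - 438)*(10*81) = ((1/12)*(1/13) - 438)*810 = (1/156 - 438)*810 = -68327/156*810 = -9224145/26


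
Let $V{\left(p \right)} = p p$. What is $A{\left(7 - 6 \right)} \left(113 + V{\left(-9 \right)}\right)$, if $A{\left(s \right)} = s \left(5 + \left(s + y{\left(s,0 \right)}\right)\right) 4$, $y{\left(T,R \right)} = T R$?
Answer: $4656$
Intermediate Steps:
$y{\left(T,R \right)} = R T$
$V{\left(p \right)} = p^{2}$
$A{\left(s \right)} = 4 s \left(5 + s\right)$ ($A{\left(s \right)} = s \left(5 + \left(s + 0 s\right)\right) 4 = s \left(5 + \left(s + 0\right)\right) 4 = s \left(5 + s\right) 4 = 4 s \left(5 + s\right)$)
$A{\left(7 - 6 \right)} \left(113 + V{\left(-9 \right)}\right) = 4 \left(7 - 6\right) \left(5 + \left(7 - 6\right)\right) \left(113 + \left(-9\right)^{2}\right) = 4 \left(7 - 6\right) \left(5 + \left(7 - 6\right)\right) \left(113 + 81\right) = 4 \cdot 1 \left(5 + 1\right) 194 = 4 \cdot 1 \cdot 6 \cdot 194 = 24 \cdot 194 = 4656$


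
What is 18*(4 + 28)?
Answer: 576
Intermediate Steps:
18*(4 + 28) = 18*32 = 576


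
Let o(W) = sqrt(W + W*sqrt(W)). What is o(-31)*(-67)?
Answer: -67*sqrt(-31 - 31*I*sqrt(31)) ≈ -569.23 + 680.57*I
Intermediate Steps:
o(W) = sqrt(W + W**(3/2))
o(-31)*(-67) = sqrt(-31 + (-31)**(3/2))*(-67) = sqrt(-31 - 31*I*sqrt(31))*(-67) = -67*sqrt(-31 - 31*I*sqrt(31))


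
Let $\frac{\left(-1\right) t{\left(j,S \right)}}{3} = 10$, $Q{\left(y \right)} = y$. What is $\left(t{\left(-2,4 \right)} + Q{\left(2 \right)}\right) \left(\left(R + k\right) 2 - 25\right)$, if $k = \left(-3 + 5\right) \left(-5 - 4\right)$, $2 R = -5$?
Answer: $1848$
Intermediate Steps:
$R = - \frac{5}{2}$ ($R = \frac{1}{2} \left(-5\right) = - \frac{5}{2} \approx -2.5$)
$t{\left(j,S \right)} = -30$ ($t{\left(j,S \right)} = \left(-3\right) 10 = -30$)
$k = -18$ ($k = 2 \left(-9\right) = -18$)
$\left(t{\left(-2,4 \right)} + Q{\left(2 \right)}\right) \left(\left(R + k\right) 2 - 25\right) = \left(-30 + 2\right) \left(\left(- \frac{5}{2} - 18\right) 2 - 25\right) = - 28 \left(\left(- \frac{41}{2}\right) 2 - 25\right) = - 28 \left(-41 - 25\right) = \left(-28\right) \left(-66\right) = 1848$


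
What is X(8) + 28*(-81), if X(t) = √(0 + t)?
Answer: -2268 + 2*√2 ≈ -2265.2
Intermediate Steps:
X(t) = √t
X(8) + 28*(-81) = √8 + 28*(-81) = 2*√2 - 2268 = -2268 + 2*√2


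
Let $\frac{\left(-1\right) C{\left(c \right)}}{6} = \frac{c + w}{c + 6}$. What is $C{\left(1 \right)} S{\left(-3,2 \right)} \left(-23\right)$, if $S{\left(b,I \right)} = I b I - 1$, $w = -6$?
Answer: $\frac{8970}{7} \approx 1281.4$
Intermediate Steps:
$C{\left(c \right)} = - \frac{6 \left(-6 + c\right)}{6 + c}$ ($C{\left(c \right)} = - 6 \frac{c - 6}{c + 6} = - 6 \frac{-6 + c}{6 + c} = - \frac{6 \left(-6 + c\right)}{6 + c}$)
$S{\left(b,I \right)} = -1 + b I^{2}$ ($S{\left(b,I \right)} = b I^{2} - 1 = -1 + b I^{2}$)
$C{\left(1 \right)} S{\left(-3,2 \right)} \left(-23\right) = \frac{6 \left(6 - 1\right)}{6 + 1} \left(-1 - 3 \cdot 2^{2}\right) \left(-23\right) = \frac{6 \left(6 - 1\right)}{7} \left(-1 - 12\right) \left(-23\right) = 6 \cdot \frac{1}{7} \cdot 5 \left(-1 - 12\right) \left(-23\right) = \frac{30}{7} \left(-13\right) \left(-23\right) = \left(- \frac{390}{7}\right) \left(-23\right) = \frac{8970}{7}$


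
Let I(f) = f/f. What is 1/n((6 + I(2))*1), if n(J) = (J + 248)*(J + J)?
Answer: 1/3570 ≈ 0.00028011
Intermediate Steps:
I(f) = 1
n(J) = 2*J*(248 + J) (n(J) = (248 + J)*(2*J) = 2*J*(248 + J))
1/n((6 + I(2))*1) = 1/(2*((6 + 1)*1)*(248 + (6 + 1)*1)) = 1/(2*(7*1)*(248 + 7*1)) = 1/(2*7*(248 + 7)) = 1/(2*7*255) = 1/3570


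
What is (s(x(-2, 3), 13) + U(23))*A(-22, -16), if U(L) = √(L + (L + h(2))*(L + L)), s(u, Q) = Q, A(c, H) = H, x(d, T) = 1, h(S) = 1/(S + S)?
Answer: -208 - 8*√4370 ≈ -736.85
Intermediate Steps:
h(S) = 1/(2*S)
U(L) = √(L + 2*L*(¼ + L)) (U(L) = √(L + (L + (½)/2)*(L + L)) = √(L + (L + (½)*(½))*(2*L)) = √(L + (L + ¼)*(2*L)) = √(L + (¼ + L)*(2*L)) = √(L + 2*L*(¼ + L)))
(s(x(-2, 3), 13) + U(23))*A(-22, -16) = (13 + √2*√(23*(3 + 4*23))/2)*(-16) = (13 + √2*√(23*(3 + 92))/2)*(-16) = (13 + √2*√(23*95)/2)*(-16) = (13 + √2*√2185/2)*(-16) = (13 + √4370/2)*(-16) = -208 - 8*√4370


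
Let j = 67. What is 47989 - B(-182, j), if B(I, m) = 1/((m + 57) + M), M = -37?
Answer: 4175042/87 ≈ 47989.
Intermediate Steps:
B(I, m) = 1/(20 + m) (B(I, m) = 1/((m + 57) - 37) = 1/((57 + m) - 37) = 1/(20 + m))
47989 - B(-182, j) = 47989 - 1/(20 + 67) = 47989 - 1/87 = 4175042/87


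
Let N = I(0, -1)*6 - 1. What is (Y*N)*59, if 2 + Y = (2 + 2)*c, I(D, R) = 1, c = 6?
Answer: 6490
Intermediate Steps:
Y = 22 (Y = -2 + (2 + 2)*6 = -2 + 4*6 = -2 + 24 = 22)
N = 5 (N = 1*6 - 1 = 6 - 1 = 5)
(Y*N)*59 = (22*5)*59 = 110*59 = 6490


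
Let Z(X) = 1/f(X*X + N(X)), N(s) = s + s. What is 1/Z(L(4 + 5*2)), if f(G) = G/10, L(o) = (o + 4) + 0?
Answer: 36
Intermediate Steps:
N(s) = 2*s
L(o) = 4 + o (L(o) = (4 + o) + 0 = 4 + o)
f(G) = G/10 (f(G) = G*(⅒) = G/10)
Z(X) = 1/(X/5 + X²/10) (Z(X) = 1/((X*X + 2*X)/10) = 1/((X² + 2*X)/10) = 1/(X/5 + X²/10))
1/Z(L(4 + 5*2)) = 1/(10/((4 + (4 + 5*2))*(2 + (4 + (4 + 5*2))))) = 1/(10/((4 + (4 + 10))*(2 + (4 + (4 + 10))))) = 1/(10/((4 + 14)*(2 + (4 + 14)))) = 1/(10/(18*(2 + 18))) = 1/(10*(1/18)/20) = 1/(10*(1/18)*(1/20)) = 1/(1/36) = 36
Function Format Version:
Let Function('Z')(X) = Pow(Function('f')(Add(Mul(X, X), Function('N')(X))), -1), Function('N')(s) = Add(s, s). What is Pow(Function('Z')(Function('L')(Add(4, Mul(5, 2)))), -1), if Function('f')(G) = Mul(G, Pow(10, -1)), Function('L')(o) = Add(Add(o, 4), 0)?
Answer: 36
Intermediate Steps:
Function('N')(s) = Mul(2, s)
Function('L')(o) = Add(4, o) (Function('L')(o) = Add(Add(4, o), 0) = Add(4, o))
Function('f')(G) = Mul(Rational(1, 10), G) (Function('f')(G) = Mul(G, Rational(1, 10)) = Mul(Rational(1, 10), G))
Function('Z')(X) = Pow(Add(Mul(Rational(1, 5), X), Mul(Rational(1, 10), Pow(X, 2))), -1) (Function('Z')(X) = Pow(Mul(Rational(1, 10), Add(Mul(X, X), Mul(2, X))), -1) = Pow(Mul(Rational(1, 10), Add(Pow(X, 2), Mul(2, X))), -1) = Pow(Add(Mul(Rational(1, 5), X), Mul(Rational(1, 10), Pow(X, 2))), -1))
Pow(Function('Z')(Function('L')(Add(4, Mul(5, 2)))), -1) = Pow(Mul(10, Pow(Add(4, Add(4, Mul(5, 2))), -1), Pow(Add(2, Add(4, Add(4, Mul(5, 2)))), -1)), -1) = Pow(Mul(10, Pow(Add(4, Add(4, 10)), -1), Pow(Add(2, Add(4, Add(4, 10))), -1)), -1) = Pow(Mul(10, Pow(Add(4, 14), -1), Pow(Add(2, Add(4, 14)), -1)), -1) = Pow(Mul(10, Pow(18, -1), Pow(Add(2, 18), -1)), -1) = Pow(Mul(10, Rational(1, 18), Pow(20, -1)), -1) = Pow(Mul(10, Rational(1, 18), Rational(1, 20)), -1) = Pow(Rational(1, 36), -1) = 36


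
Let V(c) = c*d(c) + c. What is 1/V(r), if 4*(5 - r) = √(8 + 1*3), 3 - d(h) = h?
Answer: -1456/1945 - 384*√11/1945 ≈ -1.4034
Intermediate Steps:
d(h) = 3 - h
r = 5 - √11/4 (r = 5 - √(8 + 1*3)/4 = 5 - √(8 + 3)/4 = 5 - √11/4 ≈ 4.1708)
V(c) = c + c*(3 - c) (V(c) = c*(3 - c) + c = c + c*(3 - c))
1/V(r) = 1/((5 - √11/4)*(4 - (5 - √11/4))) = 1/((5 - √11/4)*(4 + (-5 + √11/4))) = 1/((5 - √11/4)*(-1 + √11/4)) = 1/((-1 + √11/4)*(5 - √11/4))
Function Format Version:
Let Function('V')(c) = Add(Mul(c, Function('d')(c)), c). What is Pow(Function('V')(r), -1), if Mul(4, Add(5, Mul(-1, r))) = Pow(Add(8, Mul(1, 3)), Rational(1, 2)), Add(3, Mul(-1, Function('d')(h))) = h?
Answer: Add(Rational(-1456, 1945), Mul(Rational(-384, 1945), Pow(11, Rational(1, 2)))) ≈ -1.4034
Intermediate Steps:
Function('d')(h) = Add(3, Mul(-1, h))
r = Add(5, Mul(Rational(-1, 4), Pow(11, Rational(1, 2)))) (r = Add(5, Mul(Rational(-1, 4), Pow(Add(8, Mul(1, 3)), Rational(1, 2)))) = Add(5, Mul(Rational(-1, 4), Pow(Add(8, 3), Rational(1, 2)))) = Add(5, Mul(Rational(-1, 4), Pow(11, Rational(1, 2)))) ≈ 4.1708)
Function('V')(c) = Add(c, Mul(c, Add(3, Mul(-1, c)))) (Function('V')(c) = Add(Mul(c, Add(3, Mul(-1, c))), c) = Add(c, Mul(c, Add(3, Mul(-1, c)))))
Pow(Function('V')(r), -1) = Pow(Mul(Add(5, Mul(Rational(-1, 4), Pow(11, Rational(1, 2)))), Add(4, Mul(-1, Add(5, Mul(Rational(-1, 4), Pow(11, Rational(1, 2))))))), -1) = Pow(Mul(Add(5, Mul(Rational(-1, 4), Pow(11, Rational(1, 2)))), Add(4, Add(-5, Mul(Rational(1, 4), Pow(11, Rational(1, 2)))))), -1) = Pow(Mul(Add(5, Mul(Rational(-1, 4), Pow(11, Rational(1, 2)))), Add(-1, Mul(Rational(1, 4), Pow(11, Rational(1, 2))))), -1) = Pow(Mul(Add(-1, Mul(Rational(1, 4), Pow(11, Rational(1, 2)))), Add(5, Mul(Rational(-1, 4), Pow(11, Rational(1, 2))))), -1) = Mul(Pow(Add(-1, Mul(Rational(1, 4), Pow(11, Rational(1, 2)))), -1), Pow(Add(5, Mul(Rational(-1, 4), Pow(11, Rational(1, 2)))), -1))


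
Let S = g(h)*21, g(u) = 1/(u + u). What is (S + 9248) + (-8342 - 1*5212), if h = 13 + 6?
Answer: -163607/38 ≈ -4305.4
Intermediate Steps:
h = 19
g(u) = 1/(2*u)
S = 21/38 (S = ((½)/19)*21 = ((½)*(1/19))*21 = (1/38)*21 = 21/38 ≈ 0.55263)
(S + 9248) + (-8342 - 1*5212) = (21/38 + 9248) + (-8342 - 1*5212) = 351445/38 + (-8342 - 5212) = 351445/38 - 13554 = -163607/38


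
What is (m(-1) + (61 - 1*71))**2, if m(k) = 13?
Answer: 9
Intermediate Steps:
(m(-1) + (61 - 1*71))**2 = (13 + (61 - 1*71))**2 = (13 + (61 - 71))**2 = (13 - 10)**2 = 3**2 = 9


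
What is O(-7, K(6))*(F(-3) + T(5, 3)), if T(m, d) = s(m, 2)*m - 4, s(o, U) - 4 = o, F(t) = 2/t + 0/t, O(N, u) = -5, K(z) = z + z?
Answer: -605/3 ≈ -201.67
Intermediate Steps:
K(z) = 2*z
F(t) = 2/t (F(t) = 2/t + 0 = 2/t)
s(o, U) = 4 + o
T(m, d) = -4 + m*(4 + m) (T(m, d) = (4 + m)*m - 4 = m*(4 + m) - 4 = -4 + m*(4 + m))
O(-7, K(6))*(F(-3) + T(5, 3)) = -5*(2/(-3) + (-4 + 5*(4 + 5))) = -5*(2*(-1/3) + (-4 + 5*9)) = -5*(-2/3 + (-4 + 45)) = -5*(-2/3 + 41) = -5*121/3 = -605/3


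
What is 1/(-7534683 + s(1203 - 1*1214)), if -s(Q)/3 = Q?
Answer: -1/7534650 ≈ -1.3272e-7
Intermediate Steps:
s(Q) = -3*Q
1/(-7534683 + s(1203 - 1*1214)) = 1/(-7534683 - 3*(1203 - 1*1214)) = 1/(-7534683 - 3*(1203 - 1214)) = 1/(-7534683 - 3*(-11)) = 1/(-7534683 + 33) = 1/(-7534650) = -1/7534650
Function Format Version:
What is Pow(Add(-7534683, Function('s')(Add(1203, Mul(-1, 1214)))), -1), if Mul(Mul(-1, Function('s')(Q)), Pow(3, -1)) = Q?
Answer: Rational(-1, 7534650) ≈ -1.3272e-7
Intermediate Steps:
Function('s')(Q) = Mul(-3, Q)
Pow(Add(-7534683, Function('s')(Add(1203, Mul(-1, 1214)))), -1) = Pow(Add(-7534683, Mul(-3, Add(1203, Mul(-1, 1214)))), -1) = Pow(Add(-7534683, Mul(-3, Add(1203, -1214))), -1) = Pow(Add(-7534683, Mul(-3, -11)), -1) = Pow(Add(-7534683, 33), -1) = Pow(-7534650, -1) = Rational(-1, 7534650)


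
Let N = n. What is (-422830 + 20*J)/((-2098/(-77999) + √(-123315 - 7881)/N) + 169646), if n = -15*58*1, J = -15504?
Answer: -56732728793128761351000/13131874356853621294813 - 22294550533864550*I*√39/13131874356853621294813 ≈ -4.3202 - 1.0602e-5*I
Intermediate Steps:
n = -870 (n = -870*1 = -870)
N = -870
(-422830 + 20*J)/((-2098/(-77999) + √(-123315 - 7881)/N) + 169646) = (-422830 + 20*(-15504))/((-2098/(-77999) + √(-123315 - 7881)/(-870)) + 169646) = (-422830 - 310080)/((-2098*(-1/77999) + √(-131196)*(-1/870)) + 169646) = -732910/((2098/77999 + (58*I*√39)*(-1/870)) + 169646) = -732910/((2098/77999 - I*√39/15) + 169646) = -732910/(13232220452/77999 - I*√39/15)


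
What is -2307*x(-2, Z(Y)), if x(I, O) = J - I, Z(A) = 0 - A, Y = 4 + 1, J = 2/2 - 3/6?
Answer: -11535/2 ≈ -5767.5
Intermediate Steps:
J = ½ (J = 2*(½) - 3*⅙ = 1 - ½ = ½ ≈ 0.50000)
Y = 5
Z(A) = -A
x(I, O) = ½ - I
-2307*x(-2, Z(Y)) = -2307*(½ - 1*(-2)) = -2307*(½ + 2) = -2307*5/2 = -11535/2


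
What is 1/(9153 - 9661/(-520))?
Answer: 520/4769221 ≈ 0.00010903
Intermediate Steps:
1/(9153 - 9661/(-520)) = 1/(9153 - 9661*(-1/520)) = 1/(9153 + 9661/520) = 1/(4769221/520) = 520/4769221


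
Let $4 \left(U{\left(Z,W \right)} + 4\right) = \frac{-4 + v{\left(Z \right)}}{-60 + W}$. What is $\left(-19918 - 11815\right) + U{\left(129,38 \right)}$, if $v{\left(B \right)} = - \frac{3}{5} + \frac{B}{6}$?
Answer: $- \frac{27928729}{880} \approx -31737.0$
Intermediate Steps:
$v{\left(B \right)} = - \frac{3}{5} + \frac{B}{6}$ ($v{\left(B \right)} = \left(-3\right) \frac{1}{5} + B \frac{1}{6} = - \frac{3}{5} + \frac{B}{6}$)
$U{\left(Z,W \right)} = -4 + \frac{- \frac{23}{5} + \frac{Z}{6}}{4 \left(-60 + W\right)}$ ($U{\left(Z,W \right)} = -4 + \frac{\left(-4 + \left(- \frac{3}{5} + \frac{Z}{6}\right)\right) \frac{1}{-60 + W}}{4} = -4 + \frac{\left(- \frac{23}{5} + \frac{Z}{6}\right) \frac{1}{-60 + W}}{4} = -4 + \frac{\frac{1}{-60 + W} \left(- \frac{23}{5} + \frac{Z}{6}\right)}{4} = -4 + \frac{- \frac{23}{5} + \frac{Z}{6}}{4 \left(-60 + W\right)}$)
$\left(-19918 - 11815\right) + U{\left(129,38 \right)} = \left(-19918 - 11815\right) + \frac{28662 - 18240 + 5 \cdot 129}{120 \left(-60 + 38\right)} = -31733 + \frac{28662 - 18240 + 645}{120 \left(-22\right)} = -31733 + \frac{1}{120} \left(- \frac{1}{22}\right) 11067 = -31733 - \frac{3689}{880} = - \frac{27928729}{880}$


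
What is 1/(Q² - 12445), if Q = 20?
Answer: -1/12045 ≈ -8.3022e-5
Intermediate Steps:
1/(Q² - 12445) = 1/(20² - 12445) = 1/(400 - 12445) = 1/(-12045) = -1/12045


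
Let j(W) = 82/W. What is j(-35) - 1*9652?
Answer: -337902/35 ≈ -9654.3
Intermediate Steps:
j(-35) - 1*9652 = 82/(-35) - 1*9652 = 82*(-1/35) - 9652 = -82/35 - 9652 = -337902/35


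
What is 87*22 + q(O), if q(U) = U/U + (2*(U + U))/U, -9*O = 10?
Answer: 1919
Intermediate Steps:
O = -10/9 (O = -1/9*10 = -10/9 ≈ -1.1111)
q(U) = 5 (q(U) = 1 + (2*(2*U))/U = 1 + (4*U)/U = 1 + 4 = 5)
87*22 + q(O) = 87*22 + 5 = 1914 + 5 = 1919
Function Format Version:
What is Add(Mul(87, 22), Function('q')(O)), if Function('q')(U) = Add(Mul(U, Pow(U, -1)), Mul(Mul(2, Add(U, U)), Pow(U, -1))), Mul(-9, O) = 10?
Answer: 1919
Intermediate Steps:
O = Rational(-10, 9) (O = Mul(Rational(-1, 9), 10) = Rational(-10, 9) ≈ -1.1111)
Function('q')(U) = 5 (Function('q')(U) = Add(1, Mul(Mul(2, Mul(2, U)), Pow(U, -1))) = Add(1, Mul(Mul(4, U), Pow(U, -1))) = Add(1, 4) = 5)
Add(Mul(87, 22), Function('q')(O)) = Add(Mul(87, 22), 5) = Add(1914, 5) = 1919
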